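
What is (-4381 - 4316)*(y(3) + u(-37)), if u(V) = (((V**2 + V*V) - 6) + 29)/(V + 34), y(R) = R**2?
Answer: 7925866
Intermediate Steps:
u(V) = (23 + 2*V**2)/(34 + V) (u(V) = (((V**2 + V**2) - 6) + 29)/(34 + V) = ((2*V**2 - 6) + 29)/(34 + V) = ((-6 + 2*V**2) + 29)/(34 + V) = (23 + 2*V**2)/(34 + V))
(-4381 - 4316)*(y(3) + u(-37)) = (-4381 - 4316)*(3**2 + (23 + 2*(-37)**2)/(34 - 37)) = -8697*(9 + (23 + 2*1369)/(-3)) = -8697*(9 - (23 + 2738)/3) = -8697*(9 - 1/3*2761) = -8697*(9 - 2761/3) = -8697*(-2734/3) = 7925866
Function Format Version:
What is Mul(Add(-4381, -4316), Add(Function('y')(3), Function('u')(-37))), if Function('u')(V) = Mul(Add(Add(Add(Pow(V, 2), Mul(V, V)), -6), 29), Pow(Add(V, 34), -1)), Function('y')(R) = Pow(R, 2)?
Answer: 7925866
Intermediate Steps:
Function('u')(V) = Mul(Pow(Add(34, V), -1), Add(23, Mul(2, Pow(V, 2)))) (Function('u')(V) = Mul(Add(Add(Add(Pow(V, 2), Pow(V, 2)), -6), 29), Pow(Add(34, V), -1)) = Mul(Add(Add(Mul(2, Pow(V, 2)), -6), 29), Pow(Add(34, V), -1)) = Mul(Add(Add(-6, Mul(2, Pow(V, 2))), 29), Pow(Add(34, V), -1)) = Mul(Add(23, Mul(2, Pow(V, 2))), Pow(Add(34, V), -1)) = Mul(Pow(Add(34, V), -1), Add(23, Mul(2, Pow(V, 2)))))
Mul(Add(-4381, -4316), Add(Function('y')(3), Function('u')(-37))) = Mul(Add(-4381, -4316), Add(Pow(3, 2), Mul(Pow(Add(34, -37), -1), Add(23, Mul(2, Pow(-37, 2)))))) = Mul(-8697, Add(9, Mul(Pow(-3, -1), Add(23, Mul(2, 1369))))) = Mul(-8697, Add(9, Mul(Rational(-1, 3), Add(23, 2738)))) = Mul(-8697, Add(9, Mul(Rational(-1, 3), 2761))) = Mul(-8697, Add(9, Rational(-2761, 3))) = Mul(-8697, Rational(-2734, 3)) = 7925866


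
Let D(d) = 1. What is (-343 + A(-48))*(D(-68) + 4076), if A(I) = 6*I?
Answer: -2572587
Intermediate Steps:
(-343 + A(-48))*(D(-68) + 4076) = (-343 + 6*(-48))*(1 + 4076) = (-343 - 288)*4077 = -631*4077 = -2572587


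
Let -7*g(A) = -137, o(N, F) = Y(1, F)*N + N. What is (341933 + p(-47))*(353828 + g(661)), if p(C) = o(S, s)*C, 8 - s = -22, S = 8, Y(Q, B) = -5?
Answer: 850670438721/7 ≈ 1.2152e+11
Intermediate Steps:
s = 30 (s = 8 - 1*(-22) = 8 + 22 = 30)
o(N, F) = -4*N (o(N, F) = -5*N + N = -4*N)
g(A) = 137/7 (g(A) = -⅐*(-137) = 137/7)
p(C) = -32*C (p(C) = (-4*8)*C = -32*C)
(341933 + p(-47))*(353828 + g(661)) = (341933 - 32*(-47))*(353828 + 137/7) = (341933 + 1504)*(2476933/7) = 343437*(2476933/7) = 850670438721/7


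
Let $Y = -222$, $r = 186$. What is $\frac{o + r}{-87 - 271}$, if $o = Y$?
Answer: $\frac{18}{179} \approx 0.10056$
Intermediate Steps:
$o = -222$
$\frac{o + r}{-87 - 271} = \frac{-222 + 186}{-87 - 271} = - \frac{36}{-358} = \left(-36\right) \left(- \frac{1}{358}\right) = \frac{18}{179}$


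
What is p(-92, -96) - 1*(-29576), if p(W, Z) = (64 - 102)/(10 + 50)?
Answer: 887261/30 ≈ 29575.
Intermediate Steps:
p(W, Z) = -19/30 (p(W, Z) = -38/60 = -38*1/60 = -19/30)
p(-92, -96) - 1*(-29576) = -19/30 - 1*(-29576) = -19/30 + 29576 = 887261/30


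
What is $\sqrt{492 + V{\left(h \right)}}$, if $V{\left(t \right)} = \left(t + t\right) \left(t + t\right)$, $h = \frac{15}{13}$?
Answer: $\frac{4 \sqrt{5253}}{13} \approx 22.301$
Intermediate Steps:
$h = \frac{15}{13}$ ($h = 15 \cdot \frac{1}{13} = \frac{15}{13} \approx 1.1538$)
$V{\left(t \right)} = 4 t^{2}$ ($V{\left(t \right)} = 2 t 2 t = 4 t^{2}$)
$\sqrt{492 + V{\left(h \right)}} = \sqrt{492 + 4 \left(\frac{15}{13}\right)^{2}} = \sqrt{492 + 4 \cdot \frac{225}{169}} = \sqrt{492 + \frac{900}{169}} = \sqrt{\frac{84048}{169}} = \frac{4 \sqrt{5253}}{13}$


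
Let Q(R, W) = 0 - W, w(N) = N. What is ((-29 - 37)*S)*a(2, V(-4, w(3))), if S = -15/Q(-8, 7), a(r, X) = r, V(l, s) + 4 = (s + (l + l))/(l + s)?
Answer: -1980/7 ≈ -282.86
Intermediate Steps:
Q(R, W) = -W
V(l, s) = -4 + (s + 2*l)/(l + s) (V(l, s) = -4 + (s + (l + l))/(l + s) = -4 + (s + 2*l)/(l + s))
S = 15/7 (S = -15/((-1*7)) = -15/(-7) = -15*(-⅐) = 15/7 ≈ 2.1429)
((-29 - 37)*S)*a(2, V(-4, w(3))) = ((-29 - 37)*(15/7))*2 = -66*15/7*2 = -990/7*2 = -1980/7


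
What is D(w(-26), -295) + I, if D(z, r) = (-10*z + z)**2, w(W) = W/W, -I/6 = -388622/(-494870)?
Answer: 18876369/247435 ≈ 76.288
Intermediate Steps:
I = -1165866/247435 (I = -(-2331732)/(-494870) = -(-2331732)*(-1)/494870 = -6*194311/247435 = -1165866/247435 ≈ -4.7118)
w(W) = 1
D(z, r) = 81*z**2 (D(z, r) = (-9*z)**2 = 81*z**2)
D(w(-26), -295) + I = 81*1**2 - 1165866/247435 = 81*1 - 1165866/247435 = 81 - 1165866/247435 = 18876369/247435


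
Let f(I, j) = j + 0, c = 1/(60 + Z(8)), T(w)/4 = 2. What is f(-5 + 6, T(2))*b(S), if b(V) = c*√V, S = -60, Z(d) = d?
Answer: 4*I*√15/17 ≈ 0.91129*I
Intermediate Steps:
T(w) = 8 (T(w) = 4*2 = 8)
c = 1/68 (c = 1/(60 + 8) = 1/68 ≈ 0.014706)
f(I, j) = j
b(V) = √V/68
f(-5 + 6, T(2))*b(S) = 8*(√(-60)/68) = 8*((2*I*√15)/68) = 8*(I*√15/34) = 4*I*√15/17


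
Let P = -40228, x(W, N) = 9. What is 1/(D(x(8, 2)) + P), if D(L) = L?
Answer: -1/40219 ≈ -2.4864e-5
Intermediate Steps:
1/(D(x(8, 2)) + P) = 1/(9 - 40228) = 1/(-40219) = -1/40219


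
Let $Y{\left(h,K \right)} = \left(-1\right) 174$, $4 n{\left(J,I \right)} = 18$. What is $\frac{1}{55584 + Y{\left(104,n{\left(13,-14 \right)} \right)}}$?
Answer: $\frac{1}{55410} \approx 1.8047 \cdot 10^{-5}$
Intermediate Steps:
$n{\left(J,I \right)} = \frac{9}{2}$ ($n{\left(J,I \right)} = \frac{1}{4} \cdot 18 = \frac{9}{2}$)
$Y{\left(h,K \right)} = -174$
$\frac{1}{55584 + Y{\left(104,n{\left(13,-14 \right)} \right)}} = \frac{1}{55584 - 174} = \frac{1}{55410}$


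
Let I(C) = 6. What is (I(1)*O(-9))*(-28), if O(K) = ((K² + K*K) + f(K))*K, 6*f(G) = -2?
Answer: 244440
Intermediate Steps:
f(G) = -⅓ (f(G) = (⅙)*(-2) = -⅓)
O(K) = K*(-⅓ + 2*K²) (O(K) = ((K² + K*K) - ⅓)*K = ((K² + K²) - ⅓)*K = (2*K² - ⅓)*K = (-⅓ + 2*K²)*K = K*(-⅓ + 2*K²))
(I(1)*O(-9))*(-28) = (6*(2*(-9)³ - ⅓*(-9)))*(-28) = (6*(2*(-729) + 3))*(-28) = (6*(-1458 + 3))*(-28) = (6*(-1455))*(-28) = -8730*(-28) = 244440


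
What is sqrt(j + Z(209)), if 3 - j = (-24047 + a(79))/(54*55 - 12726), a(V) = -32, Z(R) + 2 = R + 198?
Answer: sqrt(1072175999)/1626 ≈ 20.138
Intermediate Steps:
Z(R) = 196 + R (Z(R) = -2 + (R + 198) = -2 + (198 + R) = 196 + R)
j = 5189/9756 (j = 3 - (-24047 - 32)/(54*55 - 12726) = 3 - (-24079)/(2970 - 12726) = 3 - (-24079)/(-9756) = 3 - (-24079)*(-1)/9756 = 3 - 1*24079/9756 = 3 - 24079/9756 = 5189/9756 ≈ 0.53188)
sqrt(j + Z(209)) = sqrt(5189/9756 + (196 + 209)) = sqrt(5189/9756 + 405) = sqrt(3956369/9756) = sqrt(1072175999)/1626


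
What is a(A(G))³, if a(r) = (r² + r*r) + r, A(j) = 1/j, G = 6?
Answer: 8/729 ≈ 0.010974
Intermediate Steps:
a(r) = r + 2*r² (a(r) = (r² + r²) + r = 2*r² + r = r + 2*r²)
a(A(G))³ = ((1 + 2/6)/6)³ = ((1 + 2*(⅙))/6)³ = ((1 + ⅓)/6)³ = ((⅙)*(4/3))³ = (2/9)³ = 8/729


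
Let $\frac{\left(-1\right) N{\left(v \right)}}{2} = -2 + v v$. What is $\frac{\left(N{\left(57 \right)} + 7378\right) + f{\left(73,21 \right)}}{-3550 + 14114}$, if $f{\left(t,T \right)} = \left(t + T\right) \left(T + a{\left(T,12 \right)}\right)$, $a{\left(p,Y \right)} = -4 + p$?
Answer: $\frac{1114}{2641} \approx 0.42181$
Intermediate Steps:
$N{\left(v \right)} = 4 - 2 v^{2}$ ($N{\left(v \right)} = - 2 \left(-2 + v v\right) = - 2 \left(-2 + v^{2}\right) = 4 - 2 v^{2}$)
$f{\left(t,T \right)} = \left(-4 + 2 T\right) \left(T + t\right)$ ($f{\left(t,T \right)} = \left(t + T\right) \left(T + \left(-4 + T\right)\right) = \left(T + t\right) \left(-4 + 2 T\right) = \left(-4 + 2 T\right) \left(T + t\right)$)
$\frac{\left(N{\left(57 \right)} + 7378\right) + f{\left(73,21 \right)}}{-3550 + 14114} = \frac{\left(\left(4 - 2 \cdot 57^{2}\right) + 7378\right) + \left(\left(-4\right) 21 - 292 + 2 \cdot 21^{2} + 2 \cdot 21 \cdot 73\right)}{-3550 + 14114} = \frac{\left(\left(4 - 6498\right) + 7378\right) + \left(-84 - 292 + 2 \cdot 441 + 3066\right)}{10564} = \left(\left(\left(4 - 6498\right) + 7378\right) + \left(-84 - 292 + 882 + 3066\right)\right) \frac{1}{10564} = \left(\left(-6494 + 7378\right) + 3572\right) \frac{1}{10564} = \left(884 + 3572\right) \frac{1}{10564} = 4456 \cdot \frac{1}{10564} = \frac{1114}{2641}$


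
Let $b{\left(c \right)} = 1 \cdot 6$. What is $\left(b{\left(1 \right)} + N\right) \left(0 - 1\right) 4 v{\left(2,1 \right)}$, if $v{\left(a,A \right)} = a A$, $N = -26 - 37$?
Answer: $456$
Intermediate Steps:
$N = -63$ ($N = -26 - 37 = -63$)
$b{\left(c \right)} = 6$
$v{\left(a,A \right)} = A a$
$\left(b{\left(1 \right)} + N\right) \left(0 - 1\right) 4 v{\left(2,1 \right)} = \left(6 - 63\right) \left(0 - 1\right) 4 \cdot 1 \cdot 2 = - 57 \left(0 - 1\right) 4 \cdot 2 = - 57 \left(-1\right) 4 \cdot 2 = - 57 \left(\left(-4\right) 2\right) = \left(-57\right) \left(-8\right) = 456$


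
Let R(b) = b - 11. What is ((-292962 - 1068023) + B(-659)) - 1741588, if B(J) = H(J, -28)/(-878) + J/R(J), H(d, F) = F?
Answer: -912559497809/294130 ≈ -3.1026e+6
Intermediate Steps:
R(b) = -11 + b
B(J) = 14/439 + J/(-11 + J) (B(J) = -28/(-878) + J/(-11 + J) = -28*(-1/878) + J/(-11 + J) = 14/439 + J/(-11 + J))
((-292962 - 1068023) + B(-659)) - 1741588 = ((-292962 - 1068023) + (-154 + 453*(-659))/(439*(-11 - 659))) - 1741588 = (-1360985 + (1/439)*(-154 - 298527)/(-670)) - 1741588 = (-1360985 + (1/439)*(-1/670)*(-298681)) - 1741588 = (-1360985 + 298681/294130) - 1741588 = -400306219369/294130 - 1741588 = -912559497809/294130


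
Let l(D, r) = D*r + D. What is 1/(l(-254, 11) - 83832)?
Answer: -1/86880 ≈ -1.1510e-5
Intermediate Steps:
l(D, r) = D + D*r
1/(l(-254, 11) - 83832) = 1/(-254*(1 + 11) - 83832) = 1/(-254*12 - 83832) = 1/(-3048 - 83832) = 1/(-86880) = -1/86880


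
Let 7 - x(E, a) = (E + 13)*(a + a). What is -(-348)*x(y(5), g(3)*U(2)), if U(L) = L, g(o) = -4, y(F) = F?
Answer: 102660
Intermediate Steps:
x(E, a) = 7 - 2*a*(13 + E) (x(E, a) = 7 - (E + 13)*(a + a) = 7 - (13 + E)*2*a = 7 - 2*a*(13 + E))
-(-348)*x(y(5), g(3)*U(2)) = -(-348)*(7 - (-104)*2 - 2*5*(-4*2)) = -(-348)*(7 - 26*(-8) - 2*5*(-8)) = -(-348)*(7 + 208 + 80) = -(-348)*295 = -1*(-102660) = 102660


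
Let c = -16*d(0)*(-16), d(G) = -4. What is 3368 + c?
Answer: 2344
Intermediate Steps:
c = -1024 (c = -16*(-4)*(-16) = 64*(-16) = -1024)
3368 + c = 3368 - 1024 = 2344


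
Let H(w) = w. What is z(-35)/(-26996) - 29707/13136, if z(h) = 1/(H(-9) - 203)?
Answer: -5313051979/2349353896 ≈ -2.2615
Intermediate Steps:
z(h) = -1/212 (z(h) = 1/(-9 - 203) = 1/(-212) = -1/212)
z(-35)/(-26996) - 29707/13136 = -1/212/(-26996) - 29707/13136 = -1/212*(-1/26996) - 29707*1/13136 = 1/5723152 - 29707/13136 = -5313051979/2349353896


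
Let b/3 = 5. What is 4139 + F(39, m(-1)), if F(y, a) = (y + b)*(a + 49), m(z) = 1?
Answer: 6839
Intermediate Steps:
b = 15 (b = 3*5 = 15)
F(y, a) = (15 + y)*(49 + a) (F(y, a) = (y + 15)*(a + 49) = (15 + y)*(49 + a))
4139 + F(39, m(-1)) = 4139 + (735 + 15*1 + 49*39 + 1*39) = 4139 + (735 + 15 + 1911 + 39) = 4139 + 2700 = 6839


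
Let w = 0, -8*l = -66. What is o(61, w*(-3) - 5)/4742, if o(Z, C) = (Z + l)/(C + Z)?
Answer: 277/1062208 ≈ 0.00026078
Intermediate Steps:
l = 33/4 (l = -1/8*(-66) = 33/4 ≈ 8.2500)
o(Z, C) = (33/4 + Z)/(C + Z) (o(Z, C) = (Z + 33/4)/(C + Z) = (33/4 + Z)/(C + Z))
o(61, w*(-3) - 5)/4742 = ((33/4 + 61)/((0*(-3) - 5) + 61))/4742 = ((277/4)/((0 - 5) + 61))*(1/4742) = ((277/4)/(-5 + 61))*(1/4742) = ((277/4)/56)*(1/4742) = ((1/56)*(277/4))*(1/4742) = (277/224)*(1/4742) = 277/1062208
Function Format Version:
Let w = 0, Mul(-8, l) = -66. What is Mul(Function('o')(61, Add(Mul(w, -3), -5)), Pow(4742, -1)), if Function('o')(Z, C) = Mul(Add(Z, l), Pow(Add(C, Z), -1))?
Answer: Rational(277, 1062208) ≈ 0.00026078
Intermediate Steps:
l = Rational(33, 4) (l = Mul(Rational(-1, 8), -66) = Rational(33, 4) ≈ 8.2500)
Function('o')(Z, C) = Mul(Pow(Add(C, Z), -1), Add(Rational(33, 4), Z)) (Function('o')(Z, C) = Mul(Add(Z, Rational(33, 4)), Pow(Add(C, Z), -1)) = Mul(Add(Rational(33, 4), Z), Pow(Add(C, Z), -1)) = Mul(Pow(Add(C, Z), -1), Add(Rational(33, 4), Z)))
Mul(Function('o')(61, Add(Mul(w, -3), -5)), Pow(4742, -1)) = Mul(Mul(Pow(Add(Add(Mul(0, -3), -5), 61), -1), Add(Rational(33, 4), 61)), Pow(4742, -1)) = Mul(Mul(Pow(Add(Add(0, -5), 61), -1), Rational(277, 4)), Rational(1, 4742)) = Mul(Mul(Pow(Add(-5, 61), -1), Rational(277, 4)), Rational(1, 4742)) = Mul(Mul(Pow(56, -1), Rational(277, 4)), Rational(1, 4742)) = Mul(Mul(Rational(1, 56), Rational(277, 4)), Rational(1, 4742)) = Mul(Rational(277, 224), Rational(1, 4742)) = Rational(277, 1062208)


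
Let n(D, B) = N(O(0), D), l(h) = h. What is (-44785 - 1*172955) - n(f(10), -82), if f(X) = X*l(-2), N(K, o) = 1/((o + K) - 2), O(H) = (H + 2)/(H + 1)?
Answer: -4354799/20 ≈ -2.1774e+5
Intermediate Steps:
O(H) = (2 + H)/(1 + H)
N(K, o) = 1/(-2 + K + o) (N(K, o) = 1/((K + o) - 2) = 1/(-2 + K + o))
f(X) = -2*X (f(X) = X*(-2) = -2*X)
n(D, B) = 1/D (n(D, B) = 1/(-2 + (2 + 0)/(1 + 0) + D) = 1/(-2 + 2/1 + D) = 1/(-2 + 1*2 + D) = 1/(-2 + 2 + D) = 1/D)
(-44785 - 1*172955) - n(f(10), -82) = (-44785 - 1*172955) - 1/((-2*10)) = (-44785 - 172955) - 1/(-20) = -217740 - 1*(-1/20) = -217740 + 1/20 = -4354799/20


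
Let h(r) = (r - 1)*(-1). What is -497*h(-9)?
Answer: -4970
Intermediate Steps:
h(r) = 1 - r (h(r) = (-1 + r)*(-1) = 1 - r)
-497*h(-9) = -497*(1 - 1*(-9)) = -497*(1 + 9) = -497*10 = -4970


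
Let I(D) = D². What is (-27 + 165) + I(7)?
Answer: 187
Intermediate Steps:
(-27 + 165) + I(7) = (-27 + 165) + 7² = 138 + 49 = 187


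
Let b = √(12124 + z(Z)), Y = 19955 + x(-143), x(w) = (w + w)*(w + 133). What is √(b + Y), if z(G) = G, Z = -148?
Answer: √(22815 + 2*√2994) ≈ 151.41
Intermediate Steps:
x(w) = 2*w*(133 + w) (x(w) = (2*w)*(133 + w) = 2*w*(133 + w))
Y = 22815 (Y = 19955 + 2*(-143)*(133 - 143) = 19955 + 2*(-143)*(-10) = 19955 + 2860 = 22815)
b = 2*√2994 (b = √(12124 - 148) = √11976 = 2*√2994 ≈ 109.43)
√(b + Y) = √(2*√2994 + 22815) = √(22815 + 2*√2994)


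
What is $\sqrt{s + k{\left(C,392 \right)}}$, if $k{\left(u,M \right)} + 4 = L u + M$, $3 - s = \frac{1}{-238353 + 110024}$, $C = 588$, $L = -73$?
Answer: $\frac{2 i \sqrt{175111893769531}}{128329} \approx 206.24 i$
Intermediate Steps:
$s = \frac{384988}{128329}$ ($s = 3 - \frac{1}{-238353 + 110024} = 3 - \frac{1}{-128329} = 3 - - \frac{1}{128329} = 3 + \frac{1}{128329} = \frac{384988}{128329} \approx 3.0$)
$k{\left(u,M \right)} = -4 + M - 73 u$ ($k{\left(u,M \right)} = -4 + \left(- 73 u + M\right) = -4 + \left(M - 73 u\right) = -4 + M - 73 u$)
$\sqrt{s + k{\left(C,392 \right)}} = \sqrt{\frac{384988}{128329} - 42536} = \sqrt{- \frac{5458217356}{128329}} = \frac{2 i \sqrt{175111893769531}}{128329}$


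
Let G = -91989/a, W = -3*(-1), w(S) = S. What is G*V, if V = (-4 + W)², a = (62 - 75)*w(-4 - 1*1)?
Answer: -91989/65 ≈ -1415.2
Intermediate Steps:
a = 65 (a = (62 - 75)*(-4 - 1*1) = -13*(-4 - 1) = -13*(-5) = 65)
W = 3
G = -91989/65 ≈ -1415.2
V = 1 (V = (-4 + 3)² = (-1)² = 1)
G*V = -91989/65*1 = -91989/65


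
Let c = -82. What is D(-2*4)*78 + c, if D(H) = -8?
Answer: -706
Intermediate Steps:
D(-2*4)*78 + c = -8*78 - 82 = -624 - 82 = -706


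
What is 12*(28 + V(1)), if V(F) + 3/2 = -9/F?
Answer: 210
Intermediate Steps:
V(F) = -3/2 - 9/F
12*(28 + V(1)) = 12*(28 + (-3/2 - 9/1)) = 12*(28 + (-3/2 - 9*1)) = 12*(28 + (-3/2 - 9)) = 12*(28 - 21/2) = 12*(35/2) = 210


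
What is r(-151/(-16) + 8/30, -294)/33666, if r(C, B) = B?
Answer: -49/5611 ≈ -0.0087328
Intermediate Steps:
r(-151/(-16) + 8/30, -294)/33666 = -294/33666 = -294*1/33666 = -49/5611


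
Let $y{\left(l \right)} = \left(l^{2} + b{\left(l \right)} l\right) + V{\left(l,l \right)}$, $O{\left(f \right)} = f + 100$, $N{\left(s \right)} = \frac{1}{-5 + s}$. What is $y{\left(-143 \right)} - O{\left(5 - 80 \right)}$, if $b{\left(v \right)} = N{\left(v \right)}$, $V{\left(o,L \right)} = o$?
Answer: $\frac{3001731}{148} \approx 20282.0$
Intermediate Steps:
$b{\left(v \right)} = \frac{1}{-5 + v}$
$O{\left(f \right)} = 100 + f$
$y{\left(l \right)} = l + l^{2} + \frac{l}{-5 + l}$ ($y{\left(l \right)} = \left(l^{2} + \frac{l}{-5 + l}\right) + l = l + l^{2} + \frac{l}{-5 + l}$)
$y{\left(-143 \right)} - O{\left(5 - 80 \right)} = - \frac{143 \left(1 + \left(1 - 143\right) \left(-5 - 143\right)\right)}{-5 - 143} - \left(100 + \left(5 - 80\right)\right) = - \frac{143 \left(1 - -21016\right)}{-148} - \left(100 + \left(5 - 80\right)\right) = \left(-143\right) \left(- \frac{1}{148}\right) \left(1 + 21016\right) - \left(100 - 75\right) = \left(-143\right) \left(- \frac{1}{148}\right) 21017 - 25 = \frac{3005431}{148} - 25 = \frac{3001731}{148}$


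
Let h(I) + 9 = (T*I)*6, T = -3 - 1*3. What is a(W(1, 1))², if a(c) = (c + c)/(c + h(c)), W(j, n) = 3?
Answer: 1/361 ≈ 0.0027701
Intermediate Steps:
T = -6 (T = -3 - 3 = -6)
h(I) = -9 - 36*I (h(I) = -9 - 6*I*6 = -9 - 36*I)
a(c) = 2*c/(-9 - 35*c) (a(c) = (c + c)/(c + (-9 - 36*c)) = (2*c)/(-9 - 35*c) = 2*c/(-9 - 35*c))
a(W(1, 1))² = (2*3/(-9 - 35*3))² = (2*3/(-9 - 105))² = (2*3/(-114))² = (2*3*(-1/114))² = (-1/19)² = 1/361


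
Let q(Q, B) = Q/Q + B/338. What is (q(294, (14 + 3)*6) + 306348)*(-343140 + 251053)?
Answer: -4767623197784/169 ≈ -2.8211e+10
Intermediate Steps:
q(Q, B) = 1 + B/338 (q(Q, B) = 1 + B*(1/338) = 1 + B/338)
(q(294, (14 + 3)*6) + 306348)*(-343140 + 251053) = ((1 + ((14 + 3)*6)/338) + 306348)*(-343140 + 251053) = ((1 + (17*6)/338) + 306348)*(-92087) = ((1 + (1/338)*102) + 306348)*(-92087) = ((1 + 51/169) + 306348)*(-92087) = (220/169 + 306348)*(-92087) = (51773032/169)*(-92087) = -4767623197784/169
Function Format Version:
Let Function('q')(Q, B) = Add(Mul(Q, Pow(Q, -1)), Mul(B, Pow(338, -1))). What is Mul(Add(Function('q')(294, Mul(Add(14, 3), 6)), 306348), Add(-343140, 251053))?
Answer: Rational(-4767623197784, 169) ≈ -2.8211e+10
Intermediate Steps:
Function('q')(Q, B) = Add(1, Mul(Rational(1, 338), B)) (Function('q')(Q, B) = Add(1, Mul(B, Rational(1, 338))) = Add(1, Mul(Rational(1, 338), B)))
Mul(Add(Function('q')(294, Mul(Add(14, 3), 6)), 306348), Add(-343140, 251053)) = Mul(Add(Add(1, Mul(Rational(1, 338), Mul(Add(14, 3), 6))), 306348), Add(-343140, 251053)) = Mul(Add(Add(1, Mul(Rational(1, 338), Mul(17, 6))), 306348), -92087) = Mul(Add(Add(1, Mul(Rational(1, 338), 102)), 306348), -92087) = Mul(Add(Add(1, Rational(51, 169)), 306348), -92087) = Mul(Add(Rational(220, 169), 306348), -92087) = Mul(Rational(51773032, 169), -92087) = Rational(-4767623197784, 169)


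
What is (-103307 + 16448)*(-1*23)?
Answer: 1997757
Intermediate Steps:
(-103307 + 16448)*(-1*23) = -86859*(-23) = 1997757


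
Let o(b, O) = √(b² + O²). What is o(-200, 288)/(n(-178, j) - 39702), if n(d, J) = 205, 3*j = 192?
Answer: -8*√1921/39497 ≈ -0.0088775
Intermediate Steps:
j = 64 (j = (⅓)*192 = 64)
o(b, O) = √(O² + b²)
o(-200, 288)/(n(-178, j) - 39702) = √(288² + (-200)²)/(205 - 39702) = √(82944 + 40000)/(-39497) = √122944*(-1/39497) = (8*√1921)*(-1/39497) = -8*√1921/39497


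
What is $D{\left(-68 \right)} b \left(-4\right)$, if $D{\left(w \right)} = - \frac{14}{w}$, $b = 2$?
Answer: $- \frac{28}{17} \approx -1.6471$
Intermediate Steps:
$D{\left(-68 \right)} b \left(-4\right) = - \frac{14}{-68} \cdot 2 \left(-4\right) = \left(-14\right) \left(- \frac{1}{68}\right) \left(-8\right) = \frac{7}{34} \left(-8\right) = - \frac{28}{17}$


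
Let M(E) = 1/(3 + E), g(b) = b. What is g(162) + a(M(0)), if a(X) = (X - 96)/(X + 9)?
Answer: 607/4 ≈ 151.75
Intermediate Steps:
a(X) = (-96 + X)/(9 + X)
g(162) + a(M(0)) = 162 + (-96 + 1/(3 + 0))/(9 + 1/(3 + 0)) = 162 + (-96 + 1/3)/(9 + 1/3) = 162 + (-96 + ⅓)/(9 + ⅓) = 162 - 287/3/(28/3) = 162 + (3/28)*(-287/3) = 162 - 41/4 = 607/4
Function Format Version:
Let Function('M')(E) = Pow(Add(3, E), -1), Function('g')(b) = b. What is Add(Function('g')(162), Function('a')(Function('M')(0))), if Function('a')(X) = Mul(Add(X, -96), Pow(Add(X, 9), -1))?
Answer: Rational(607, 4) ≈ 151.75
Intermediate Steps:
Function('a')(X) = Mul(Pow(Add(9, X), -1), Add(-96, X)) (Function('a')(X) = Mul(Add(-96, X), Pow(Add(9, X), -1)) = Mul(Pow(Add(9, X), -1), Add(-96, X)))
Add(Function('g')(162), Function('a')(Function('M')(0))) = Add(162, Mul(Pow(Add(9, Pow(Add(3, 0), -1)), -1), Add(-96, Pow(Add(3, 0), -1)))) = Add(162, Mul(Pow(Add(9, Pow(3, -1)), -1), Add(-96, Pow(3, -1)))) = Add(162, Mul(Pow(Add(9, Rational(1, 3)), -1), Add(-96, Rational(1, 3)))) = Add(162, Mul(Pow(Rational(28, 3), -1), Rational(-287, 3))) = Add(162, Mul(Rational(3, 28), Rational(-287, 3))) = Add(162, Rational(-41, 4)) = Rational(607, 4)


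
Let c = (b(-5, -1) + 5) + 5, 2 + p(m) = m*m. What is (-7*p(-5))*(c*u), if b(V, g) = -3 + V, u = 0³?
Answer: 0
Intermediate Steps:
u = 0
p(m) = -2 + m² (p(m) = -2 + m*m = -2 + m²)
c = 2 (c = ((-3 - 5) + 5) + 5 = (-8 + 5) + 5 = -3 + 5 = 2)
(-7*p(-5))*(c*u) = (-7*(-2 + (-5)²))*(2*0) = -7*(-2 + 25)*0 = -7*23*0 = -161*0 = 0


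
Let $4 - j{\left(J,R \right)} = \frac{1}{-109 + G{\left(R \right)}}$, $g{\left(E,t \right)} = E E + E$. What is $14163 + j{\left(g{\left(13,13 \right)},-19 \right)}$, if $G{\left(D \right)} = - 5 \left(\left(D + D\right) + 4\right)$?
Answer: $\frac{864186}{61} \approx 14167.0$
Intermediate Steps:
$g{\left(E,t \right)} = E + E^{2}$ ($g{\left(E,t \right)} = E^{2} + E = E + E^{2}$)
$G{\left(D \right)} = -20 - 10 D$ ($G{\left(D \right)} = - 5 \left(2 D + 4\right) = - 5 \left(4 + 2 D\right) = -20 - 10 D$)
$j{\left(J,R \right)} = 4 - \frac{1}{-129 - 10 R}$ ($j{\left(J,R \right)} = 4 - \frac{1}{-109 - \left(20 + 10 R\right)} = 4 - \frac{1}{-129 - 10 R}$)
$14163 + j{\left(g{\left(13,13 \right)},-19 \right)} = 14163 + \frac{517 + 40 \left(-19\right)}{129 + 10 \left(-19\right)} = 14163 + \frac{517 - 760}{129 - 190} = 14163 + \frac{1}{-61} \left(-243\right) = 14163 - - \frac{243}{61} = 14163 + \frac{243}{61} = \frac{864186}{61}$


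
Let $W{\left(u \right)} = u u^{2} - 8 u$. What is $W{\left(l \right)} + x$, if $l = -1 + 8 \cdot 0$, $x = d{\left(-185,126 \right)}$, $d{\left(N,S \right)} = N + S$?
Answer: $-52$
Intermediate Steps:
$x = -59$ ($x = -185 + 126 = -59$)
$l = -1$ ($l = -1 + 0 = -1$)
$W{\left(u \right)} = u^{3} - 8 u$
$W{\left(l \right)} + x = - (-8 + \left(-1\right)^{2}) - 59 = - (-8 + 1) - 59 = \left(-1\right) \left(-7\right) - 59 = 7 - 59 = -52$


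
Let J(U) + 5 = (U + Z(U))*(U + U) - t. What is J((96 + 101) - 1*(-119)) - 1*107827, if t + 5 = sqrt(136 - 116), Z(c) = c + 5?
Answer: 294757 - 2*sqrt(5) ≈ 2.9475e+5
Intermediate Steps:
Z(c) = 5 + c
t = -5 + 2*sqrt(5) (t = -5 + sqrt(136 - 116) = -5 + sqrt(20) = -5 + 2*sqrt(5) ≈ -0.52786)
J(U) = -2*sqrt(5) + 2*U*(5 + 2*U) (J(U) = -5 + ((U + (5 + U))*(U + U) - (-5 + 2*sqrt(5))) = -5 + ((5 + 2*U)*(2*U) + (5 - 2*sqrt(5))) = -5 + (2*U*(5 + 2*U) + (5 - 2*sqrt(5))) = -5 + (5 - 2*sqrt(5) + 2*U*(5 + 2*U)) = -2*sqrt(5) + 2*U*(5 + 2*U))
J((96 + 101) - 1*(-119)) - 1*107827 = (-2*sqrt(5) + 2*((96 + 101) - 1*(-119))**2 + 2*((96 + 101) - 1*(-119))*(5 + ((96 + 101) - 1*(-119)))) - 1*107827 = (-2*sqrt(5) + 2*(197 + 119)**2 + 2*(197 + 119)*(5 + (197 + 119))) - 107827 = (-2*sqrt(5) + 2*316**2 + 2*316*(5 + 316)) - 107827 = (-2*sqrt(5) + 2*99856 + 2*316*321) - 107827 = (-2*sqrt(5) + 199712 + 202872) - 107827 = (402584 - 2*sqrt(5)) - 107827 = 294757 - 2*sqrt(5)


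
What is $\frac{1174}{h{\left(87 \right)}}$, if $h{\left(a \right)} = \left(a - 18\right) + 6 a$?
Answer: $\frac{1174}{591} \approx 1.9865$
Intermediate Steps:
$h{\left(a \right)} = -18 + 7 a$ ($h{\left(a \right)} = \left(-18 + a\right) + 6 a = -18 + 7 a$)
$\frac{1174}{h{\left(87 \right)}} = \frac{1174}{-18 + 7 \cdot 87} = \frac{1174}{-18 + 609} = \frac{1174}{591}$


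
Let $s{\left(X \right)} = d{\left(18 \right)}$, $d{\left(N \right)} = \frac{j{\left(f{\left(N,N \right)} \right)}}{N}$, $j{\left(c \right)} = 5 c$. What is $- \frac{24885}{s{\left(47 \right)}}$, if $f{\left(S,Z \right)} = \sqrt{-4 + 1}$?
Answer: $29862 i \sqrt{3} \approx 51723.0 i$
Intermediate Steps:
$f{\left(S,Z \right)} = i \sqrt{3}$ ($f{\left(S,Z \right)} = \sqrt{-3} = i \sqrt{3}$)
$d{\left(N \right)} = \frac{5 i \sqrt{3}}{N}$
$s{\left(X \right)} = \frac{5 i \sqrt{3}}{18}$
$- \frac{24885}{s{\left(47 \right)}} = - \frac{24885}{\frac{5}{18} i \sqrt{3}} = - 24885 \left(- \frac{6 i \sqrt{3}}{5}\right) = 29862 i \sqrt{3}$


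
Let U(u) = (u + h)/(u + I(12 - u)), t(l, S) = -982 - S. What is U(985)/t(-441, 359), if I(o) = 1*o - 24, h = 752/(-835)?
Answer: 821723/13436820 ≈ 0.061155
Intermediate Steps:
h = -752/835 (h = 752*(-1/835) = -752/835 ≈ -0.90060)
I(o) = -24 + o (I(o) = o - 24 = -24 + o)
U(u) = 188/2505 - u/12 (U(u) = (u - 752/835)/(u + (-24 + (12 - u))) = (-752/835 + u)/(u + (-12 - u)) = (-752/835 + u)/(-12) = (-752/835 + u)*(-1/12) = 188/2505 - u/12)
U(985)/t(-441, 359) = (188/2505 - 1/12*985)/(-982 - 1*359) = (188/2505 - 985/12)/(-982 - 359) = -821723/10020/(-1341) = -821723/10020*(-1/1341) = 821723/13436820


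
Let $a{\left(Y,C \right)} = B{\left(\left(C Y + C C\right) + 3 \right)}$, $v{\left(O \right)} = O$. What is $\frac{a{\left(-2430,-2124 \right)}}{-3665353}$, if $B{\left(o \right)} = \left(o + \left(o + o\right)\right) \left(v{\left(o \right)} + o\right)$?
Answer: $- \frac{561366635667606}{3665353} \approx -1.5315 \cdot 10^{8}$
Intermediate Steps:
$B{\left(o \right)} = 6 o^{2}$ ($B{\left(o \right)} = \left(o + \left(o + o\right)\right) \left(o + o\right) = \left(o + 2 o\right) 2 o = 3 o 2 o = 6 o^{2}$)
$a{\left(Y,C \right)} = 6 \left(3 + C^{2} + C Y\right)^{2}$ ($a{\left(Y,C \right)} = 6 \left(\left(C Y + C C\right) + 3\right)^{2} = 6 \left(\left(C Y + C^{2}\right) + 3\right)^{2} = 6 \left(\left(C^{2} + C Y\right) + 3\right)^{2} = 6 \left(3 + C^{2} + C Y\right)^{2}$)
$\frac{a{\left(-2430,-2124 \right)}}{-3665353} = \frac{6 \left(3 + \left(-2124\right)^{2} - -5161320\right)^{2}}{-3665353} = 6 \left(3 + 4511376 + 5161320\right)^{2} \left(- \frac{1}{3665353}\right) = 6 \cdot 9672699^{2} \left(- \frac{1}{3665353}\right) = 6 \cdot 93561105944601 \left(- \frac{1}{3665353}\right) = 561366635667606 \left(- \frac{1}{3665353}\right) = - \frac{561366635667606}{3665353}$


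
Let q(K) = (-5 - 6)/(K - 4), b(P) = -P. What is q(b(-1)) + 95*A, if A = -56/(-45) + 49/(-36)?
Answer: -89/12 ≈ -7.4167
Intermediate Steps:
q(K) = -11/(-4 + K)
A = -7/60 (A = -56*(-1/45) + 49*(-1/36) = 56/45 - 49/36 = -7/60 ≈ -0.11667)
q(b(-1)) + 95*A = -11/(-4 - 1*(-1)) + 95*(-7/60) = -11/(-4 + 1) - 133/12 = -11/(-3) - 133/12 = -11*(-⅓) - 133/12 = 11/3 - 133/12 = -89/12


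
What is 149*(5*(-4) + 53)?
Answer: 4917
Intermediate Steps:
149*(5*(-4) + 53) = 149*(-20 + 53) = 149*33 = 4917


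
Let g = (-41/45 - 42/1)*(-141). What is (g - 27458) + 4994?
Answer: -246203/15 ≈ -16414.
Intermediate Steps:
g = 90757/15 (g = (-41*1/45 - 42*1)*(-141) = (-41/45 - 42)*(-141) = -1931/45*(-141) = 90757/15 ≈ 6050.5)
(g - 27458) + 4994 = (90757/15 - 27458) + 4994 = -321113/15 + 4994 = -246203/15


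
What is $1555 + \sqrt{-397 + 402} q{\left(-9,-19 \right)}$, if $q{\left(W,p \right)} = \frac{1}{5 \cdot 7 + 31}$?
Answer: $1555 + \frac{\sqrt{5}}{66} \approx 1555.0$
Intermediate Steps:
$q{\left(W,p \right)} = \frac{1}{66}$ ($q{\left(W,p \right)} = \frac{1}{35 + 31} = \frac{1}{66}$)
$1555 + \sqrt{-397 + 402} q{\left(-9,-19 \right)} = 1555 + \sqrt{-397 + 402} \cdot \frac{1}{66} = 1555 + \sqrt{5} \cdot \frac{1}{66} = 1555 + \frac{\sqrt{5}}{66}$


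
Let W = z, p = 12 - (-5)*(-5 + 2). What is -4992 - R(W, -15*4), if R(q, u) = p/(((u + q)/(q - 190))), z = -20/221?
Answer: -6616773/1328 ≈ -4982.5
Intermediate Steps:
p = -3 (p = 12 - (-5)*(-3) = 12 - 1*15 = 12 - 15 = -3)
z = -20/221 (z = -20*1/221 = -20/221 ≈ -0.090498)
W = -20/221 ≈ -0.090498
R(q, u) = -3*(-190 + q)/(q + u) (R(q, u) = -3*(q - 190)/(u + q) = -3*(-190 + q)/(q + u))
-4992 - R(W, -15*4) = -4992 - 3*(190 - 1*(-20/221))/(-20/221 - 15*4) = -4992 - 3*(190 + 20/221)/(-20/221 - 60) = -4992 - 3*42010/((-13280/221)*221) = -4992 - 3*(-221)*42010/(13280*221) = -4992 - 1*(-12603/1328) = -4992 + 12603/1328 = -6616773/1328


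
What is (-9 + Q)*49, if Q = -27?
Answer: -1764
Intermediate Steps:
(-9 + Q)*49 = (-9 - 27)*49 = -36*49 = -1764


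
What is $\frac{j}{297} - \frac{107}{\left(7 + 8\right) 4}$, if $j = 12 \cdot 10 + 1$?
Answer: $- \frac{743}{540} \approx -1.3759$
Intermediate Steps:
$j = 121$ ($j = 120 + 1 = 121$)
$\frac{j}{297} - \frac{107}{\left(7 + 8\right) 4} = \frac{121}{297} - \frac{107}{\left(7 + 8\right) 4} = 121 \cdot \frac{1}{297} - \frac{107}{15 \cdot 4} = \frac{11}{27} - \frac{107}{60} = - \frac{743}{540}$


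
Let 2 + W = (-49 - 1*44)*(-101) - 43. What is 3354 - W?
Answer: -5994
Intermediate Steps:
W = 9348 (W = -2 + ((-49 - 1*44)*(-101) - 43) = -2 + ((-49 - 44)*(-101) - 43) = -2 + (-93*(-101) - 43) = -2 + (9393 - 43) = -2 + 9350 = 9348)
3354 - W = 3354 - 1*9348 = 3354 - 9348 = -5994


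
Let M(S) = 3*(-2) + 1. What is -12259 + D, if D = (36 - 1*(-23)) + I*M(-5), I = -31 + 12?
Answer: -12105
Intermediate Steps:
M(S) = -5 (M(S) = -6 + 1 = -5)
I = -19
D = 154 (D = (36 - 1*(-23)) - 19*(-5) = (36 + 23) + 95 = 59 + 95 = 154)
-12259 + D = -12259 + 154 = -12105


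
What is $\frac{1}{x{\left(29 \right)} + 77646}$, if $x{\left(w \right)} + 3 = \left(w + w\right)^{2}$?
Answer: $\frac{1}{81007} \approx 1.2345 \cdot 10^{-5}$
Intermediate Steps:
$x{\left(w \right)} = -3 + 4 w^{2}$ ($x{\left(w \right)} = -3 + \left(w + w\right)^{2} = -3 + \left(2 w\right)^{2} = -3 + 4 w^{2}$)
$\frac{1}{x{\left(29 \right)} + 77646} = \frac{1}{\left(-3 + 4 \cdot 29^{2}\right) + 77646} = \frac{1}{\left(-3 + 4 \cdot 841\right) + 77646} = \frac{1}{\left(-3 + 3364\right) + 77646} = \frac{1}{3361 + 77646} = \frac{1}{81007}$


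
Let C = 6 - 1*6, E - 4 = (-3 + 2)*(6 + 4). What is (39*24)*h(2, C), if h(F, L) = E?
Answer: -5616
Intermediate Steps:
E = -6 (E = 4 + (-3 + 2)*(6 + 4) = 4 - 1*10 = 4 - 10 = -6)
C = 0 (C = 6 - 6 = 0)
h(F, L) = -6
(39*24)*h(2, C) = (39*24)*(-6) = 936*(-6) = -5616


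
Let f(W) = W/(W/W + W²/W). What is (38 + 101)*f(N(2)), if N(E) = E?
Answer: 278/3 ≈ 92.667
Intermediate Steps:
f(W) = W/(1 + W)
(38 + 101)*f(N(2)) = (38 + 101)*(2/(1 + 2)) = 139*(2/3) = 139*(2*(⅓)) = 139*(⅔) = 278/3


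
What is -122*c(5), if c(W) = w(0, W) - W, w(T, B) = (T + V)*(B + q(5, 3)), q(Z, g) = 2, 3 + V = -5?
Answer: 7442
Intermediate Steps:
V = -8 (V = -3 - 5 = -8)
w(T, B) = (-8 + T)*(2 + B) (w(T, B) = (T - 8)*(B + 2) = (-8 + T)*(2 + B))
c(W) = -16 - 9*W (c(W) = (-16 - 8*W + 2*0 + W*0) - W = (-16 - 8*W + 0 + 0) - W = (-16 - 8*W) - W = -16 - 9*W)
-122*c(5) = -122*(-16 - 9*5) = -122*(-16 - 45) = -122*(-61) = 7442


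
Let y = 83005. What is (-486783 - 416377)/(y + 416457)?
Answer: -451580/249731 ≈ -1.8083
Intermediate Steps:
(-486783 - 416377)/(y + 416457) = (-486783 - 416377)/(83005 + 416457) = -903160/499462 = -903160*1/499462 = -451580/249731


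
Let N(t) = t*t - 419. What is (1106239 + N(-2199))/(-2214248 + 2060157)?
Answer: -5941421/154091 ≈ -38.558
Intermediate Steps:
N(t) = -419 + t**2 (N(t) = t**2 - 419 = -419 + t**2)
(1106239 + N(-2199))/(-2214248 + 2060157) = (1106239 + (-419 + (-2199)**2))/(-2214248 + 2060157) = (1106239 + (-419 + 4835601))/(-154091) = (1106239 + 4835182)*(-1/154091) = 5941421*(-1/154091) = -5941421/154091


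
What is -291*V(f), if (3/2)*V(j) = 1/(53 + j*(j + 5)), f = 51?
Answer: -194/2909 ≈ -0.066690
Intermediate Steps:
V(j) = 2/(3*(53 + j*(5 + j))) (V(j) = 2/(3*(53 + j*(j + 5))) = 2/(3*(53 + j*(5 + j))))
-291*V(f) = -194/(53 + 51**2 + 5*51) = -194/(53 + 2601 + 255) = -194/2909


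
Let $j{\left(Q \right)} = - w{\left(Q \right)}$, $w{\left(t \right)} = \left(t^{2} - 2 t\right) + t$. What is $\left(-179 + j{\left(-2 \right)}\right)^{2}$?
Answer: $34225$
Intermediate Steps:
$w{\left(t \right)} = t^{2} - t$
$j{\left(Q \right)} = - Q \left(-1 + Q\right)$
$\left(-179 + j{\left(-2 \right)}\right)^{2} = \left(-179 - 2 \left(1 - -2\right)\right)^{2} = \left(-179 - 2 \left(1 + 2\right)\right)^{2} = \left(-179 - 6\right)^{2} = \left(-185\right)^{2} = 34225$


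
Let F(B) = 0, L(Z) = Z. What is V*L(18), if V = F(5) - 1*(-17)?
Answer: 306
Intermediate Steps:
V = 17 (V = 0 - 1*(-17) = 0 + 17 = 17)
V*L(18) = 17*18 = 306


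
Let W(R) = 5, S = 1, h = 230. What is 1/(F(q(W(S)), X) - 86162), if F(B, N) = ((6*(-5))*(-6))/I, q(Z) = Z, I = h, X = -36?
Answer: -23/1981708 ≈ -1.1606e-5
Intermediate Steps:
I = 230
F(B, N) = 18/23 (F(B, N) = ((6*(-5))*(-6))/230 = -30*(-6)*(1/230) = 180*(1/230) = 18/23)
1/(F(q(W(S)), X) - 86162) = 1/(18/23 - 86162) = 1/(-1981708/23) = -23/1981708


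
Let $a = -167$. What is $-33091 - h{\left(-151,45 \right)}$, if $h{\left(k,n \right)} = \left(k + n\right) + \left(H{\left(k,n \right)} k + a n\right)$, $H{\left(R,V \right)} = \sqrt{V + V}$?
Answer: $-25470 + 453 \sqrt{10} \approx -24038.0$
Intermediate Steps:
$H{\left(R,V \right)} = \sqrt{2} \sqrt{V}$ ($H{\left(R,V \right)} = \sqrt{2 V} = \sqrt{2} \sqrt{V}$)
$h{\left(k,n \right)} = k - 166 n + k \sqrt{2} \sqrt{n}$ ($h{\left(k,n \right)} = \left(k + n\right) + \left(\sqrt{2} \sqrt{n} k - 167 n\right) = \left(k + n\right) + \left(k \sqrt{2} \sqrt{n} - 167 n\right) = \left(k + n\right) + \left(- 167 n + k \sqrt{2} \sqrt{n}\right) = k - 166 n + k \sqrt{2} \sqrt{n}$)
$-33091 - h{\left(-151,45 \right)} = -33091 - \left(-151 - 7470 - 151 \sqrt{2} \sqrt{45}\right) = -33091 - \left(-151 - 7470 - 151 \sqrt{2} \cdot 3 \sqrt{5}\right) = -33091 - \left(-151 - 7470 - 453 \sqrt{10}\right) = -33091 - \left(-7621 - 453 \sqrt{10}\right) = -33091 + \left(7621 + 453 \sqrt{10}\right) = -25470 + 453 \sqrt{10}$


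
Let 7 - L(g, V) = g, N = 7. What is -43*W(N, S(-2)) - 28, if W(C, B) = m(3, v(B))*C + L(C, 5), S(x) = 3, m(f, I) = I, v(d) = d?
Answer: -931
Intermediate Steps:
L(g, V) = 7 - g
W(C, B) = 7 - C + B*C (W(C, B) = B*C + (7 - C) = 7 - C + B*C)
-43*W(N, S(-2)) - 28 = -43*(7 - 1*7 + 3*7) - 28 = -43*(7 - 7 + 21) - 28 = -43*21 - 28 = -903 - 28 = -931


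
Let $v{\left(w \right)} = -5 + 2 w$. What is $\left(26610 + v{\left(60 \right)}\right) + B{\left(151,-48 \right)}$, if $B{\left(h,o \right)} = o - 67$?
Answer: $26610$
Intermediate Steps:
$B{\left(h,o \right)} = -67 + o$
$\left(26610 + v{\left(60 \right)}\right) + B{\left(151,-48 \right)} = \left(26610 + \left(-5 + 2 \cdot 60\right)\right) - 115 = \left(26610 + \left(-5 + 120\right)\right) - 115 = \left(26610 + 115\right) - 115 = 26725 - 115 = 26610$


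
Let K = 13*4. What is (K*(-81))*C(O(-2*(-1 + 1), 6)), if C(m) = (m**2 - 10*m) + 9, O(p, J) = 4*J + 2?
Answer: -1790100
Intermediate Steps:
O(p, J) = 2 + 4*J
K = 52
C(m) = 9 + m**2 - 10*m
(K*(-81))*C(O(-2*(-1 + 1), 6)) = (52*(-81))*(9 + (2 + 4*6)**2 - 10*(2 + 4*6)) = -4212*(9 + (2 + 24)**2 - 10*(2 + 24)) = -4212*(9 + 26**2 - 10*26) = -4212*(9 + 676 - 260) = -4212*425 = -1790100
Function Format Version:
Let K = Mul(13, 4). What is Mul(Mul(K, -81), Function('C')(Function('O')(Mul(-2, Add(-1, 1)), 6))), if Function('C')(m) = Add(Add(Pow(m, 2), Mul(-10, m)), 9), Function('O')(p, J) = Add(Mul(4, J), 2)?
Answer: -1790100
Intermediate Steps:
Function('O')(p, J) = Add(2, Mul(4, J))
K = 52
Function('C')(m) = Add(9, Pow(m, 2), Mul(-10, m))
Mul(Mul(K, -81), Function('C')(Function('O')(Mul(-2, Add(-1, 1)), 6))) = Mul(Mul(52, -81), Add(9, Pow(Add(2, Mul(4, 6)), 2), Mul(-10, Add(2, Mul(4, 6))))) = Mul(-4212, Add(9, Pow(Add(2, 24), 2), Mul(-10, Add(2, 24)))) = Mul(-4212, Add(9, Pow(26, 2), Mul(-10, 26))) = Mul(-4212, Add(9, 676, -260)) = Mul(-4212, 425) = -1790100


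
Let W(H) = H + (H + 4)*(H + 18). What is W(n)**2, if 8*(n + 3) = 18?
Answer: 783225/256 ≈ 3059.5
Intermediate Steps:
n = -3/4 (n = -3 + (1/8)*18 = -3 + 9/4 = -3/4 ≈ -0.75000)
W(H) = H + (4 + H)*(18 + H)
W(n)**2 = (72 + (-3/4)**2 + 23*(-3/4))**2 = (72 + 9/16 - 69/4)**2 = (885/16)**2 = 783225/256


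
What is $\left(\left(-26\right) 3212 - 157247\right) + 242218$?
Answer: $1459$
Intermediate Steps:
$\left(\left(-26\right) 3212 - 157247\right) + 242218 = \left(-83512 - 157247\right) + 242218 = -240759 + 242218 = 1459$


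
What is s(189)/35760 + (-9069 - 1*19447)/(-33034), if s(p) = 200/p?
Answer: 2409199813/2790811422 ≈ 0.86326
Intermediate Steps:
s(189)/35760 + (-9069 - 1*19447)/(-33034) = (200/189)/35760 + (-9069 - 1*19447)/(-33034) = (200*(1/189))*(1/35760) + (-9069 - 19447)*(-1/33034) = (200/189)*(1/35760) - 28516*(-1/33034) = 5/168966 + 14258/16517 = 2409199813/2790811422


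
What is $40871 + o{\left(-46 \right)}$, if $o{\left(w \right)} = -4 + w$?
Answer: $40821$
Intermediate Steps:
$40871 + o{\left(-46 \right)} = 40871 - 50 = 40821$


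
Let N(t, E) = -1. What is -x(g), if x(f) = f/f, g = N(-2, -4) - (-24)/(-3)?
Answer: -1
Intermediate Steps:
g = -9 (g = -1 - (-24)/(-3) = -1 - (-24)*(-1)/3 = -1 - 4*2 = -1 - 8 = -9)
x(f) = 1
-x(g) = -1*1 = -1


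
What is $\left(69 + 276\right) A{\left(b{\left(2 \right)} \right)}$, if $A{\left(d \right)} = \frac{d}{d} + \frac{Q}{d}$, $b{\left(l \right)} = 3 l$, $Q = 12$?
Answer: $1035$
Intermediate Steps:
$A{\left(d \right)} = 1 + \frac{12}{d}$ ($A{\left(d \right)} = \frac{d}{d} + \frac{12}{d} = 1 + \frac{12}{d}$)
$\left(69 + 276\right) A{\left(b{\left(2 \right)} \right)} = \left(69 + 276\right) \frac{12 + 3 \cdot 2}{3 \cdot 2} = 345 \frac{12 + 6}{6} = 345 \cdot \frac{1}{6} \cdot 18 = 345 \cdot 3 = 1035$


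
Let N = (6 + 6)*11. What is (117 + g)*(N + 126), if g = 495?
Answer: 157896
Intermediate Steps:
N = 132 (N = 12*11 = 132)
(117 + g)*(N + 126) = (117 + 495)*(132 + 126) = 612*258 = 157896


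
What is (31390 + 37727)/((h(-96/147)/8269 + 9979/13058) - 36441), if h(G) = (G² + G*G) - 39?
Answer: -17918708139842034/9447198697946809 ≈ -1.8967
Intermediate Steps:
h(G) = -39 + 2*G² (h(G) = (G² + G²) - 39 = 2*G² - 39 = -39 + 2*G²)
(31390 + 37727)/((h(-96/147)/8269 + 9979/13058) - 36441) = (31390 + 37727)/(((-39 + 2*(-96/147)²)/8269 + 9979/13058) - 36441) = 69117/(((-39 + 2*(-96*1/147)²)*(1/8269) + 9979*(1/13058)) - 36441) = 69117/(((-39 + 2*(-32/49)²)*(1/8269) + 9979/13058) - 36441) = 69117/(((-39 + 2*(1024/2401))*(1/8269) + 9979/13058) - 36441) = 69117/(((-39 + 2048/2401)*(1/8269) + 9979/13058) - 36441) = 69117/((-91591/2401*1/8269 + 9979/13058) - 36441) = 69117/((-91591/19853869 + 9979/13058) - 36441) = 69117/(196925763473/259251821402 - 36441) = 69117/(-9447198697946809/259251821402) = 69117*(-259251821402/9447198697946809) = -17918708139842034/9447198697946809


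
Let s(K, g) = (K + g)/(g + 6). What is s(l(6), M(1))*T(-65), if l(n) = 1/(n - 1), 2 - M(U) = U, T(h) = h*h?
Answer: 5070/7 ≈ 724.29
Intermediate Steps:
T(h) = h²
M(U) = 2 - U
l(n) = 1/(-1 + n)
s(K, g) = (K + g)/(6 + g)
s(l(6), M(1))*T(-65) = ((1/(-1 + 6) + (2 - 1*1))/(6 + (2 - 1*1)))*(-65)² = ((1/5 + (2 - 1))/(6 + (2 - 1)))*4225 = ((⅕ + 1)/(6 + 1))*4225 = ((6/5)/7)*4225 = ((⅐)*(6/5))*4225 = (6/35)*4225 = 5070/7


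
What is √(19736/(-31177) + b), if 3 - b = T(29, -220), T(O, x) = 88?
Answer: I*√83235762237/31177 ≈ 9.2538*I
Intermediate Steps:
b = -85 (b = 3 - 1*88 = 3 - 88 = -85)
√(19736/(-31177) + b) = √(19736/(-31177) - 85) = √(19736*(-1/31177) - 85) = √(-19736/31177 - 85) = √(-2669781/31177) = I*√83235762237/31177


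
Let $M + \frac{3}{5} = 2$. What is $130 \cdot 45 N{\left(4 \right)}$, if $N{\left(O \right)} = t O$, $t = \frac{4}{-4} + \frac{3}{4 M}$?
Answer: $- \frac{76050}{7} \approx -10864.0$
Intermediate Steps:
$M = \frac{7}{5}$ ($M = - \frac{3}{5} + 2 = \frac{7}{5} \approx 1.4$)
$t = - \frac{13}{28}$ ($t = \frac{4}{-4} + \frac{3}{4 \cdot \frac{7}{5}} = 4 \left(- \frac{1}{4}\right) + \frac{3}{\frac{28}{5}} = -1 + 3 \cdot \frac{5}{28} = -1 + \frac{15}{28} = - \frac{13}{28} \approx -0.46429$)
$N{\left(O \right)} = - \frac{13 O}{28}$
$130 \cdot 45 N{\left(4 \right)} = 130 \cdot 45 \left(\left(- \frac{13}{28}\right) 4\right) = 5850 \left(- \frac{13}{7}\right) = - \frac{76050}{7}$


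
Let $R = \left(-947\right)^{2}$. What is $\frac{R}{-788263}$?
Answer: $- \frac{896809}{788263} \approx -1.1377$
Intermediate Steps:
$R = 896809$
$\frac{R}{-788263} = \frac{896809}{-788263} = 896809 \left(- \frac{1}{788263}\right) = - \frac{896809}{788263}$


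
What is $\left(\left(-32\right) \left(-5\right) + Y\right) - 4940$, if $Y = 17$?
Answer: $-4763$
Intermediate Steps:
$\left(\left(-32\right) \left(-5\right) + Y\right) - 4940 = \left(\left(-32\right) \left(-5\right) + 17\right) - 4940 = \left(160 + 17\right) - 4940 = 177 - 4940 = -4763$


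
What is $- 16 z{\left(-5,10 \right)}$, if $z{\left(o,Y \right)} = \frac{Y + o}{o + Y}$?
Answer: $-16$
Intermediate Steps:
$z{\left(o,Y \right)} = 1$ ($z{\left(o,Y \right)} = \frac{Y + o}{Y + o} = 1$)
$- 16 z{\left(-5,10 \right)} = \left(-16\right) 1 = -16$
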